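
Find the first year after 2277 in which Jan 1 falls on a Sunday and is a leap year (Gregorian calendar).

2288

Jan 1 advances by 2 weekdays after a leap year and by 1 after a common year.
2277: Jan 1 is Monday.
2278: Tuesday
2279: Wednesday
2280: Thursday (leap)
2281: Saturday
2282: Sunday
2283: Monday
2284: Tuesday (leap)
2285: Thursday
2286: Friday
2287: Saturday
2288: Sunday (leap)
2288 begins on a Sunday and is a leap year.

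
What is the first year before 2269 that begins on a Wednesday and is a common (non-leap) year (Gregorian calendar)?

Jan 1 advances by 2 weekdays after a leap year and by 1 after a common year.
2269: Jan 1 is Friday.
2268: Wednesday (leap)
2267: Tuesday
2266: Monday
2265: Sunday
2264: Friday (leap)
2263: Thursday
2262: Wednesday
2262 begins on a Wednesday and is a common year.

2262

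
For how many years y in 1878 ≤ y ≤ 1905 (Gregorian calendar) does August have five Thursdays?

August has 31 days; it has five Thursdays when Thursday falls among the first (month-length − 28) days — i.e. when August 1 is one of Thursday/Wednesday/Tuesday.
August 1 by year: 1878:Thu✓ 1879:Fri 1880:Sun 1881:Mon 1882:Tue✓ 1883:Wed✓ 1884:Fri 1885:Sat 1886:Sun 1887:Mon 1888:Wed✓ 1889:Thu✓ 1890:Fri 1891:Sat 1892:Mon 1893:Tue✓ 1894:Wed✓ 1895:Thu✓ 1896:Sat 1897:Sun 1898:Mon 1899:Tue✓ 1900:Wed✓ 1901:Thu✓ 1902:Fri 1903:Sat 1904:Mon 1905:Tue✓
Years with five Thursdays: 1878, 1882, 1883, 1888, 1889, 1893, 1894, 1895, 1899, 1900, 1901, 1905 → 12.

12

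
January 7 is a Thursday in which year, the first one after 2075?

From one year to the next, a fixed date's weekday advances by 1, or by 2 when a Feb 29 lies between the two dates.
2075: January 7 is Monday.
2076: Tuesday (+1)
2077: Thursday (+2)
January 7 falls on a Thursday in 2077.

2077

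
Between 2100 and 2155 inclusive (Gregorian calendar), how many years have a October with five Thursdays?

24

October has 31 days; it has five Thursdays when Thursday falls among the first (month-length − 28) days — i.e. when October 1 is one of Thursday/Wednesday/Tuesday.
October 1 by year: 2100:Fri 2101:Sat 2102:Sun 2103:Mon 2104:Wed✓ 2105:Thu✓ 2106:Fri 2107:Sat 2108:Mon 2109:Tue✓ 2110:Wed✓ 2111:Thu✓ 2112:Sat 2113:Sun 2114:Mon …(26 more)… 2141:Sun 2142:Mon 2143:Tue✓ 2144:Thu✓ 2145:Fri 2146:Sat 2147:Sun 2148:Tue✓ 2149:Wed✓ 2150:Thu✓ 2151:Fri 2152:Sun 2153:Mon 2154:Tue✓ 2155:Wed✓
Years with five Thursdays: 2104, 2105, 2109, 2110, 2111, 2115, 2116, 2120, 2121, 2122, 2126, 2127, 2132, 2133, 2137, 2138, 2139, 2143, 2144, 2148, 2149, 2150, 2154, 2155 → 24.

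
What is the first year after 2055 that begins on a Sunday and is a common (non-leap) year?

Jan 1 advances by 2 weekdays after a leap year and by 1 after a common year.
2055: Jan 1 is Friday.
2056: Saturday (leap)
2057: Monday
2058: Tuesday
2059: Wednesday
2060: Thursday (leap)
2061: Saturday
2062: Sunday
2062 begins on a Sunday and is a common year.

2062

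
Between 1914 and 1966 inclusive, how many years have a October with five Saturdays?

October has 31 days; it has five Saturdays when Saturday falls among the first (month-length − 28) days — i.e. when October 1 is one of Saturday/Friday/Thursday.
October 1 by year: 1914:Thu✓ 1915:Fri✓ 1916:Sun 1917:Mon 1918:Tue 1919:Wed 1920:Fri✓ 1921:Sat✓ 1922:Sun 1923:Mon 1924:Wed 1925:Thu✓ 1926:Fri✓ 1927:Sat✓ 1928:Mon …(23 more)… 1952:Wed 1953:Thu✓ 1954:Fri✓ 1955:Sat✓ 1956:Mon 1957:Tue 1958:Wed 1959:Thu✓ 1960:Sat✓ 1961:Sun 1962:Mon 1963:Tue 1964:Thu✓ 1965:Fri✓ 1966:Sat✓
Years with five Saturdays: 1914, 1915, 1920, 1921, 1925, 1926, 1927, 1931, 1932, 1936, 1937, 1938, 1942, 1943, 1948, 1949, 1953, 1954, 1955, 1959, 1960, 1964, 1965, 1966 → 24.

24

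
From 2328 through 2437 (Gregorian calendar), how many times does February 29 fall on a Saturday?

4

Leap years in 2328–2437: 28 of them.
Feb 29 weekday advances by 5 (mod 7) from one leap year to the next four years later (or differs when a century non-leap intervenes).
Leap-day weekdays: 2328:Wed 2332:Mon 2336:Sat✓ 2340:Thu 2344:Tue 2348:Sun 2352:Fri 2356:Wed 2360:Mon 2364:Sat✓ 2368:Thu 2372:Tue 2376:Sun 2380:Fri 2384:Wed 2388:Mon 2392:Sat✓ 2396:Thu 2400:Tue 2404:Sun 2408:Fri 2412:Wed 2416:Mon 2420:Sat✓ 2424:Thu 2428:Tue 2432:Sun 2436:Fri
Saturday: 2336, 2364, 2392, 2420 → 4.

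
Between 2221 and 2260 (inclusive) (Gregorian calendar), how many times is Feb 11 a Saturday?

6

Track Feb 11's weekday year by year (advancing +1, or +2 across a Feb 29):
  2221: Sun  2222: Mon (+1)  2223: Tue (+1)  2224: Wed (+1)  2225: Fri (+2)
  2226: Sat (+1) ✓  2227: Sun (+1)  2228: Mon (+1)  2229: Wed (+2)  2230: Thu (+1)
  2231: Fri (+1)  2232: Sat (+1) ✓  2233: Mon (+2)  2234: Tue (+1)  … (12 more years) …
  2247: Thu (+1)  2248: Fri (+1)  2249: Sun (+2)  2250: Mon (+1)  2251: Tue (+1)
  2252: Wed (+1)  2253: Fri (+2)  2254: Sat (+1) ✓  2255: Sun (+1)  2256: Mon (+1)
  2257: Wed (+2)  2258: Thu (+1)  2259: Fri (+1)  2260: Sat (+1) ✓
Saturday years: 2226, 2232, 2237, 2243, 2254, 2260 — 6 in total.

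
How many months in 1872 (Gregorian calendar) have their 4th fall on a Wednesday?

Check the 4th of each month of 1872: Jan 4: Thu, Feb 4: Sun, Mar 4: Mon, Apr 4: Thu, May 4: Sat, Jun 4: Tue, Jul 4: Thu, Aug 4: Sun, Sep 4: Wed, Oct 4: Fri, Nov 4: Mon, Dec 4: Wed.
Wednesday occurs in September, December — 2 months.

2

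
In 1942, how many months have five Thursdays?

5

A month of length L has five Thursdays iff its first Thursday is on day ≤ L−28 (so day 1–3 in a 31-day month, 1–2 in a 30-day month, day 1 in a leap February).
Checking each month of 1942: Jan starts Thu (31d) ✓; Feb starts Sun (28d); Mar starts Sun (31d); Apr starts Wed (30d) ✓; May starts Fri (31d); Jun starts Mon (30d); Jul starts Wed (31d) ✓; Aug starts Sat (31d); Sep starts Tue (30d); Oct starts Thu (31d) ✓; Nov starts Sun (30d); Dec starts Tue (31d) ✓.
Five-Thursday months: January, April, July, October, December → 5.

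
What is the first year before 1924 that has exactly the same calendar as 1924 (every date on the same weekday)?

Two years share a calendar iff Jan 1 falls on the same weekday and both are leap or both are common. 1924: Jan 1 is Tuesday, leap year.
1923: Jan 1 Monday, common
1922: Jan 1 Sunday, common
1921: Jan 1 Saturday, common
1920: Jan 1 Thursday, leap
1919: Jan 1 Wednesday, common
1918: Jan 1 Tuesday, common
1917: Jan 1 Monday, common
1916: Jan 1 Saturday, leap
1915: Jan 1 Friday, common
1914: Jan 1 Thursday, common
1913: Jan 1 Wednesday, common
1912: Jan 1 Monday, leap
1911: Jan 1 Sunday, common
1910: Jan 1 Saturday, common
1909: Jan 1 Friday, common
1908: Jan 1 Wednesday, leap
1907: Jan 1 Tuesday, common
1906: Jan 1 Monday, common
1905: Jan 1 Sunday, common
1904: Jan 1 Friday, leap
1903: Jan 1 Thursday, common
1902: Jan 1 Wednesday, common
1901: Jan 1 Tuesday, common
1900: Jan 1 Monday, common
1899: Jan 1 Sunday, common
1898: Jan 1 Saturday, common
1897: Jan 1 Friday, common
1896: Jan 1 Wednesday, leap
1895: Jan 1 Tuesday, common
1894: Jan 1 Monday, common
1893: Jan 1 Sunday, common
1892: Jan 1 Friday, leap
1891: Jan 1 Thursday, common
1890: Jan 1 Wednesday, common
1889: Jan 1 Tuesday, common
1888: Jan 1 Sunday, leap
1887: Jan 1 Saturday, common
1886: Jan 1 Friday, common
1885: Jan 1 Thursday, common
1884: Jan 1 Tuesday, leap
1884 matches on both conditions.

1884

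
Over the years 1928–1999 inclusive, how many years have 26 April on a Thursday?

Track 26 April's weekday year by year (advancing +1, or +2 across a Feb 29):
  1928: Thu ✓  1929: Fri (+1)  1930: Sat (+1)  1931: Sun (+1)  1932: Tue (+2)
  1933: Wed (+1)  1934: Thu (+1) ✓  1935: Fri (+1)  1936: Sun (+2)  1937: Mon (+1)
  1938: Tue (+1)  1939: Wed (+1)  1940: Fri (+2)  1941: Sat (+1)  … (44 more years) …
  1986: Sat (+1)  1987: Sun (+1)  1988: Tue (+2)  1989: Wed (+1)  1990: Thu (+1) ✓
  1991: Fri (+1)  1992: Sun (+2)  1993: Mon (+1)  1994: Tue (+1)  1995: Wed (+1)
  1996: Fri (+2)  1997: Sat (+1)  1998: Sun (+1)  1999: Mon (+1)
Thursday years: 1928, 1934, 1945, 1951, 1956, 1962, 1973, 1979, 1984, 1990 — 10 in total.

10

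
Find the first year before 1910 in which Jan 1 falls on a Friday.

1909

Jan 1 advances by 2 weekdays after a leap year and by 1 after a common year.
1910: Jan 1 is Saturday.
1909: Friday
1909 begins on a Friday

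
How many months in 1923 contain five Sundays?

4

A month of length L has five Sundays iff its first Sunday is on day ≤ L−28 (so day 1–3 in a 31-day month, 1–2 in a 30-day month, day 1 in a leap February).
Checking each month of 1923: Jan starts Mon (31d); Feb starts Thu (28d); Mar starts Thu (31d); Apr starts Sun (30d) ✓; May starts Tue (31d); Jun starts Fri (30d); Jul starts Sun (31d) ✓; Aug starts Wed (31d); Sep starts Sat (30d) ✓; Oct starts Mon (31d); Nov starts Thu (30d); Dec starts Sat (31d) ✓.
Five-Sunday months: April, July, September, December → 4.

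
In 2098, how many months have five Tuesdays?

4

A month of length L has five Tuesdays iff its first Tuesday is on day ≤ L−28 (so day 1–3 in a 31-day month, 1–2 in a 30-day month, day 1 in a leap February).
Checking each month of 2098: Jan starts Wed (31d); Feb starts Sat (28d); Mar starts Sat (31d); Apr starts Tue (30d) ✓; May starts Thu (31d); Jun starts Sun (30d); Jul starts Tue (31d) ✓; Aug starts Fri (31d); Sep starts Mon (30d) ✓; Oct starts Wed (31d); Nov starts Sat (30d); Dec starts Mon (31d) ✓.
Five-Tuesday months: April, July, September, December → 4.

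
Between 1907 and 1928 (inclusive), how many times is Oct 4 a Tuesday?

Track Oct 4's weekday year by year (advancing +1, or +2 across a Feb 29):
  1907: Fri  1908: Sun (+2)  1909: Mon (+1)  1910: Tue (+1) ✓  1911: Wed (+1)
  1912: Fri (+2)  1913: Sat (+1)  1914: Sun (+1)  1915: Mon (+1)  1916: Wed (+2)
  1917: Thu (+1)  1918: Fri (+1)  1919: Sat (+1)  1920: Mon (+2)  1921: Tue (+1) ✓
  1922: Wed (+1)  1923: Thu (+1)  1924: Sat (+2)  1925: Sun (+1)  1926: Mon (+1)
  1927: Tue (+1) ✓  1928: Thu (+2)
Tuesday years: 1910, 1921, 1927 — 3 in total.

3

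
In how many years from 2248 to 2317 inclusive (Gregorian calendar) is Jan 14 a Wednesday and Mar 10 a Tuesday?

7

Check each year's weekday for Jan 14 and Mar 10:
  2248: Fri/Fri  2249: Sun/Sat  2250: Mon/Sun  2251: Tue/Mon  2252: Wed/Wed  2253: Fri/Thu  2254: Sat/Fri  2255: Sun/Sat  2256: Mon/Mon  2257: Wed/Tue ✓  2258: Thu/Wed  2259: Fri/Thu  2260: Sat/Sat  2261: Mon/Sun  …(42 more)…  2304: Thu/Thu  2305: Sat/Fri  2306: Sun/Sat  2307: Mon/Sun  2308: Tue/Tue  2309: Thu/Wed  2310: Fri/Thu  2311: Sat/Fri  2312: Sun/Sun  2313: Tue/Mon  2314: Wed/Tue ✓  2315: Thu/Wed  2316: Fri/Fri  2317: Sun/Sat
Both conditions hold in: 2257, 2263, 2274, 2285, 2291, 2303, 2314 — 7.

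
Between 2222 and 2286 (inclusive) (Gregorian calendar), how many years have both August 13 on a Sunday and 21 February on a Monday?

2

Check each year's weekday for August 13 and 21 February:
  2222: Tue/Thu  2223: Wed/Fri  2224: Fri/Sat  2225: Sat/Mon  2226: Sun/Tue  2227: Mon/Wed  2228: Wed/Thu  2229: Thu/Sat  2230: Fri/Sun  2231: Sat/Mon  2232: Mon/Tue  2233: Tue/Thu  2234: Wed/Fri  2235: Thu/Sat  …(37 more)…  2273: Wed/Fri  2274: Thu/Sat  2275: Fri/Sun  2276: Sun/Mon ✓  2277: Mon/Wed  2278: Tue/Thu  2279: Wed/Fri  2280: Fri/Sat  2281: Sat/Mon  2282: Sun/Tue  2283: Mon/Wed  2284: Wed/Thu  2285: Thu/Sat  2286: Fri/Sun
Both conditions hold in: 2248, 2276 — 2.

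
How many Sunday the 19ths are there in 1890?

2

Check the 19th of each month of 1890: Jan 19: Sun, Feb 19: Wed, Mar 19: Wed, Apr 19: Sat, May 19: Mon, Jun 19: Thu, Jul 19: Sat, Aug 19: Tue, Sep 19: Fri, Oct 19: Sun, Nov 19: Wed, Dec 19: Fri.
Sunday occurs in January, October — 2 months.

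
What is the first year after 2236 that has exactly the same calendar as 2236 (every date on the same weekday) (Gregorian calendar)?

Two years share a calendar iff Jan 1 falls on the same weekday and both are leap or both are common. 2236: Jan 1 is Friday, leap year.
2237: Jan 1 Sunday, common
2238: Jan 1 Monday, common
2239: Jan 1 Tuesday, common
2240: Jan 1 Wednesday, leap
2241: Jan 1 Friday, common
2242: Jan 1 Saturday, common
2243: Jan 1 Sunday, common
2244: Jan 1 Monday, leap
2245: Jan 1 Wednesday, common
2246: Jan 1 Thursday, common
2247: Jan 1 Friday, common
2248: Jan 1 Saturday, leap
2249: Jan 1 Monday, common
2250: Jan 1 Tuesday, common
2251: Jan 1 Wednesday, common
2252: Jan 1 Thursday, leap
2253: Jan 1 Saturday, common
2254: Jan 1 Sunday, common
2255: Jan 1 Monday, common
2256: Jan 1 Tuesday, leap
2257: Jan 1 Thursday, common
2258: Jan 1 Friday, common
2259: Jan 1 Saturday, common
2260: Jan 1 Sunday, leap
2261: Jan 1 Tuesday, common
2262: Jan 1 Wednesday, common
2263: Jan 1 Thursday, common
2264: Jan 1 Friday, leap
2264 matches on both conditions.

2264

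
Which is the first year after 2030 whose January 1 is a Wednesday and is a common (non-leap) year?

Jan 1 advances by 2 weekdays after a leap year and by 1 after a common year.
2030: Jan 1 is Tuesday.
2031: Wednesday
2031 begins on a Wednesday and is a common year.

2031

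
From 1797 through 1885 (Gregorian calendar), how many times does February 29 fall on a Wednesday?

3

Leap years in 1797–1885: 21 of them.
Feb 29 weekday advances by 5 (mod 7) from one leap year to the next four years later (or differs when a century non-leap intervenes).
Leap-day weekdays: 1804:Wed✓ 1808:Mon 1812:Sat 1816:Thu 1820:Tue 1824:Sun 1828:Fri 1832:Wed✓ 1836:Mon 1840:Sat 1844:Thu 1848:Tue 1852:Sun 1856:Fri 1860:Wed✓ 1864:Mon 1868:Sat 1872:Thu 1876:Tue 1880:Sun 1884:Fri
Wednesday: 1804, 1832, 1860 → 3.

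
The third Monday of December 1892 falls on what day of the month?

19

December 1, 1892 is a Thursday, so the first Monday is the 5th.
The third Monday is 5 + 14 = 19.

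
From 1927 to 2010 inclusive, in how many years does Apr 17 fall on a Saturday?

12

Track Apr 17's weekday year by year (advancing +1, or +2 across a Feb 29):
  1927: Sun  1928: Tue (+2)  1929: Wed (+1)  1930: Thu (+1)  1931: Fri (+1)
  1932: Sun (+2)  1933: Mon (+1)  1934: Tue (+1)  1935: Wed (+1)  1936: Fri (+2)
  1937: Sat (+1) ✓  1938: Sun (+1)  1939: Mon (+1)  1940: Wed (+2)  … (56 more years) …
  1997: Thu (+1)  1998: Fri (+1)  1999: Sat (+1) ✓  2000: Mon (+2)  2001: Tue (+1)
  2002: Wed (+1)  2003: Thu (+1)  2004: Sat (+2) ✓  2005: Sun (+1)  2006: Mon (+1)
  2007: Tue (+1)  2008: Thu (+2)  2009: Fri (+1)  2010: Sat (+1) ✓
Saturday years: 1937, 1943, 1948, 1954, 1965, 1971, 1976, 1982, 1993, 1999, 2004, 2010 — 12 in total.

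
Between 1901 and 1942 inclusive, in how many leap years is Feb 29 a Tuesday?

Leap years in 1901–1942: 10 of them.
Feb 29 weekday advances by 5 (mod 7) from one leap year to the next four years later (or differs when a century non-leap intervenes).
Leap-day weekdays: 1904:Mon 1908:Sat 1912:Thu 1916:Tue✓ 1920:Sun 1924:Fri 1928:Wed 1932:Mon 1936:Sat 1940:Thu
Tuesday: 1916 → 1.

1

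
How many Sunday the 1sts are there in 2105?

3

Check the 1st of each month of 2105: Jan 1: Thu, Feb 1: Sun, Mar 1: Sun, Apr 1: Wed, May 1: Fri, Jun 1: Mon, Jul 1: Wed, Aug 1: Sat, Sep 1: Tue, Oct 1: Thu, Nov 1: Sun, Dec 1: Tue.
Sunday occurs in February, March, November — 3 months.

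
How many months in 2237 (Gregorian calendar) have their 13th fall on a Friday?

2

Check the 13th of each month of 2237: Jan 13: Fri, Feb 13: Mon, Mar 13: Mon, Apr 13: Thu, May 13: Sat, Jun 13: Tue, Jul 13: Thu, Aug 13: Sun, Sep 13: Wed, Oct 13: Fri, Nov 13: Mon, Dec 13: Wed.
Friday occurs in January, October — 2 months.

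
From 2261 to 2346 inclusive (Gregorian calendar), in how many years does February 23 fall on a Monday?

11

Track February 23's weekday year by year (advancing +1, or +2 across a Feb 29):
  2261: Sat  2262: Sun (+1)  2263: Mon (+1) ✓  2264: Tue (+1)  2265: Thu (+2)
  2266: Fri (+1)  2267: Sat (+1)  2268: Sun (+1)  2269: Tue (+2)  2270: Wed (+1)
  2271: Thu (+1)  2272: Fri (+1)  2273: Sun (+2)  2274: Mon (+1) ✓  … (58 more years) …
  2333: Thu (+2)  2334: Fri (+1)  2335: Sat (+1)  2336: Sun (+1)  2337: Tue (+2)
  2338: Wed (+1)  2339: Thu (+1)  2340: Fri (+1)  2341: Sun (+2)  2342: Mon (+1) ✓
  2343: Tue (+1)  2344: Wed (+1)  2345: Fri (+2)  2346: Sat (+1)
Monday years: 2263, 2274, 2280, 2285, 2291, 2303, 2314, 2320, 2325, 2331, 2342 — 11 in total.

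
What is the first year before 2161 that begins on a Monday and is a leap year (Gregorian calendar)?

2148

Jan 1 advances by 2 weekdays after a leap year and by 1 after a common year.
2161: Jan 1 is Thursday.
2160: Tuesday (leap)
2159: Monday
2158: Sunday
2157: Saturday
2156: Thursday (leap)
2155: Wednesday
2154: Tuesday
2153: Monday
2152: Saturday (leap)
2151: Friday
2150: Thursday
2149: Wednesday
2148: Monday (leap)
2148 begins on a Monday and is a leap year.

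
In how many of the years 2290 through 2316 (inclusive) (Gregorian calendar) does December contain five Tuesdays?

12

December has 31 days; it has five Tuesdays when Tuesday falls among the first (month-length − 28) days — i.e. when December 1 is one of Tuesday/Monday/Sunday.
December 1 by year: 2290:Mon✓ 2291:Tue✓ 2292:Thu 2293:Fri 2294:Sat 2295:Sun✓ 2296:Tue✓ 2297:Wed 2298:Thu 2299:Fri 2300:Sat 2301:Sun✓ 2302:Mon✓ 2303:Tue✓ 2304:Thu 2305:Fri 2306:Sat 2307:Sun✓ 2308:Tue✓ 2309:Wed 2310:Thu 2311:Fri 2312:Sun✓ 2313:Mon✓ 2314:Tue✓ 2315:Wed 2316:Fri
Years with five Tuesdays: 2290, 2291, 2295, 2296, 2301, 2302, 2303, 2307, 2308, 2312, 2313, 2314 → 12.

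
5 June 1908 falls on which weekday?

Friday

January 1, 1908 is a Wednesday.
June 5 is day 157 of the year, i.e. 156 days after Jan 1.
156 mod 7 = 2, so advance 2 weekdays from Wednesday: Friday.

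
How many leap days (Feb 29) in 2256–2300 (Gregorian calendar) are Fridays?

2

Leap years in 2256–2300: 11 of them.
Feb 29 weekday advances by 5 (mod 7) from one leap year to the next four years later (or differs when a century non-leap intervenes).
Leap-day weekdays: 2256:Fri✓ 2260:Wed 2264:Mon 2268:Sat 2272:Thu 2276:Tue 2280:Sun 2284:Fri✓ 2288:Wed 2292:Mon 2296:Sat
Friday: 2256, 2284 → 2.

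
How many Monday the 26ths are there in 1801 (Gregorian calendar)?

Check the 26th of each month of 1801: Jan 26: Mon, Feb 26: Thu, Mar 26: Thu, Apr 26: Sun, May 26: Tue, Jun 26: Fri, Jul 26: Sun, Aug 26: Wed, Sep 26: Sat, Oct 26: Mon, Nov 26: Thu, Dec 26: Sat.
Monday occurs in January, October — 2 months.

2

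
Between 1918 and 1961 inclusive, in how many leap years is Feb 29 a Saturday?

Leap years in 1918–1961: 11 of them.
Feb 29 weekday advances by 5 (mod 7) from one leap year to the next four years later (or differs when a century non-leap intervenes).
Leap-day weekdays: 1920:Sun 1924:Fri 1928:Wed 1932:Mon 1936:Sat✓ 1940:Thu 1944:Tue 1948:Sun 1952:Fri 1956:Wed 1960:Mon
Saturday: 1936 → 1.

1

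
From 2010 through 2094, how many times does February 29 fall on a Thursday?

Leap years in 2010–2094: 21 of them.
Feb 29 weekday advances by 5 (mod 7) from one leap year to the next four years later (or differs when a century non-leap intervenes).
Leap-day weekdays: 2012:Wed 2016:Mon 2020:Sat 2024:Thu✓ 2028:Tue 2032:Sun 2036:Fri 2040:Wed 2044:Mon 2048:Sat 2052:Thu✓ 2056:Tue 2060:Sun 2064:Fri 2068:Wed 2072:Mon 2076:Sat 2080:Thu✓ 2084:Tue 2088:Sun 2092:Fri
Thursday: 2024, 2052, 2080 → 3.

3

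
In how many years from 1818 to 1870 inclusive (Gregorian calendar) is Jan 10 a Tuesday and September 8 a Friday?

Check each year's weekday for Jan 10 and September 8:
  1818: Sat/Tue  1819: Sun/Wed  1820: Mon/Fri  1821: Wed/Sat  1822: Thu/Sun  1823: Fri/Mon  1824: Sat/Wed  1825: Mon/Thu  1826: Tue/Fri ✓  1827: Wed/Sat  1828: Thu/Mon  1829: Sat/Tue  1830: Sun/Wed  1831: Mon/Thu  …(25 more)…  1857: Sat/Tue  1858: Sun/Wed  1859: Mon/Thu  1860: Tue/Sat  1861: Thu/Sun  1862: Fri/Mon  1863: Sat/Tue  1864: Sun/Thu  1865: Tue/Fri ✓  1866: Wed/Sat  1867: Thu/Sun  1868: Fri/Tue  1869: Sun/Wed  1870: Mon/Thu
Both conditions hold in: 1826, 1837, 1843, 1854, 1865 — 5.

5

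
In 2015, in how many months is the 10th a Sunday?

Check the 10th of each month of 2015: Jan 10: Sat, Feb 10: Tue, Mar 10: Tue, Apr 10: Fri, May 10: Sun, Jun 10: Wed, Jul 10: Fri, Aug 10: Mon, Sep 10: Thu, Oct 10: Sat, Nov 10: Tue, Dec 10: Thu.
Sunday occurs in May — 1 month.

1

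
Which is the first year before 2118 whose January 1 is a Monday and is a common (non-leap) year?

Jan 1 advances by 2 weekdays after a leap year and by 1 after a common year.
2118: Jan 1 is Saturday.
2117: Friday
2116: Wednesday (leap)
2115: Tuesday
2114: Monday
2114 begins on a Monday and is a common year.

2114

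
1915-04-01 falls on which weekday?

January 1, 1915 is a Friday.
April 1 is day 91 of the year, i.e. 90 days after Jan 1.
90 mod 7 = 6, so advance 6 weekdays from Friday: Thursday.

Thursday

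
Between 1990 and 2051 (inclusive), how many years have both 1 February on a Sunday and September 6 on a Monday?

Check each year's weekday for 1 February and September 6:
  1990: Thu/Thu  1991: Fri/Fri  1992: Sat/Sun  1993: Mon/Mon  1994: Tue/Tue  1995: Wed/Wed  1996: Thu/Fri  1997: Sat/Sat  1998: Sun/Sun  1999: Mon/Mon  2000: Tue/Wed  2001: Thu/Thu  2002: Fri/Fri  2003: Sat/Sat  …(34 more)…  2038: Mon/Mon  2039: Tue/Tue  2040: Wed/Thu  2041: Fri/Fri  2042: Sat/Sat  2043: Sun/Sun  2044: Mon/Tue  2045: Wed/Wed  2046: Thu/Thu  2047: Fri/Fri  2048: Sat/Sun  2049: Mon/Mon  2050: Tue/Tue  2051: Wed/Wed
Both conditions hold in: 2004, 2032 — 2.

2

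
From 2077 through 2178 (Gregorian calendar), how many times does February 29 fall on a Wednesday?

Leap years in 2077–2178: 24 of them.
Feb 29 weekday advances by 5 (mod 7) from one leap year to the next four years later (or differs when a century non-leap intervenes).
Leap-day weekdays: 2080:Thu 2084:Tue 2088:Sun 2092:Fri 2096:Wed✓ 2104:Fri 2108:Wed✓ 2112:Mon 2116:Sat 2120:Thu 2124:Tue 2128:Sun 2132:Fri 2136:Wed✓ 2140:Mon 2144:Sat 2148:Thu 2152:Tue 2156:Sun 2160:Fri 2164:Wed✓ 2168:Mon 2172:Sat 2176:Thu
Wednesday: 2096, 2108, 2136, 2164 → 4.

4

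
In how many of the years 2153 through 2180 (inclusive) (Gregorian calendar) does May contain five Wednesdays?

May has 31 days; it has five Wednesdays when Wednesday falls among the first (month-length − 28) days — i.e. when May 1 is one of Wednesday/Tuesday/Monday.
May 1 by year: 2153:Tue✓ 2154:Wed✓ 2155:Thu 2156:Sat 2157:Sun 2158:Mon✓ 2159:Tue✓ 2160:Thu 2161:Fri 2162:Sat 2163:Sun 2164:Tue✓ 2165:Wed✓ 2166:Thu 2167:Fri 2168:Sun 2169:Mon✓ 2170:Tue✓ 2171:Wed✓ 2172:Fri 2173:Sat 2174:Sun 2175:Mon✓ 2176:Wed✓ 2177:Thu 2178:Fri 2179:Sat 2180:Mon✓
Years with five Wednesdays: 2153, 2154, 2158, 2159, 2164, 2165, 2169, 2170, 2171, 2175, 2176, 2180 → 12.

12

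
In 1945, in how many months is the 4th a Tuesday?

2

Check the 4th of each month of 1945: Jan 4: Thu, Feb 4: Sun, Mar 4: Sun, Apr 4: Wed, May 4: Fri, Jun 4: Mon, Jul 4: Wed, Aug 4: Sat, Sep 4: Tue, Oct 4: Thu, Nov 4: Sun, Dec 4: Tue.
Tuesday occurs in September, December — 2 months.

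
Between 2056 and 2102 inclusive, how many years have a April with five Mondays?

13

April has 30 days; it has five Mondays when Monday falls among the first (month-length − 28) days — i.e. when April 1 is one of Monday/Sunday.
April 1 by year: 2056:Sat 2057:Sun✓ 2058:Mon✓ 2059:Tue 2060:Thu 2061:Fri 2062:Sat 2063:Sun✓ 2064:Tue 2065:Wed 2066:Thu 2067:Fri 2068:Sun✓ 2069:Mon✓ 2070:Tue …(17 more)… 2088:Thu 2089:Fri 2090:Sat 2091:Sun✓ 2092:Tue 2093:Wed 2094:Thu 2095:Fri 2096:Sun✓ 2097:Mon✓ 2098:Tue 2099:Wed 2100:Thu 2101:Fri 2102:Sat
Years with five Mondays: 2057, 2058, 2063, 2068, 2069, 2074, 2075, 2080, 2085, 2086, 2091, 2096, 2097 → 13.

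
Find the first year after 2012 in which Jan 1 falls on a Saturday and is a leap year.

Jan 1 advances by 2 weekdays after a leap year and by 1 after a common year.
2012: Jan 1 is Sunday (leap).
2013: Tuesday
2014: Wednesday
2015: Thursday
2016: Friday (leap)
2017: Sunday
2018: Monday
2019: Tuesday
2020: Wednesday (leap)
2021: Friday
2022: Saturday
2023: Sunday
2024: Monday (leap)
2025: Wednesday
2026: Thursday
2027: Friday
2028: Saturday (leap)
2028 begins on a Saturday and is a leap year.

2028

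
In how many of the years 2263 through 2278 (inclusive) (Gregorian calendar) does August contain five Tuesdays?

7

August has 31 days; it has five Tuesdays when Tuesday falls among the first (month-length − 28) days — i.e. when August 1 is one of Tuesday/Monday/Sunday.
August 1 by year: 2263:Sat 2264:Mon✓ 2265:Tue✓ 2266:Wed 2267:Thu 2268:Sat 2269:Sun✓ 2270:Mon✓ 2271:Tue✓ 2272:Thu 2273:Fri 2274:Sat 2275:Sun✓ 2276:Tue✓ 2277:Wed 2278:Thu
Years with five Tuesdays: 2264, 2265, 2269, 2270, 2271, 2275, 2276 → 7.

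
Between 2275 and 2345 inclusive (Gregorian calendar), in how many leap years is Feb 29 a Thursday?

Leap years in 2275–2345: 17 of them.
Feb 29 weekday advances by 5 (mod 7) from one leap year to the next four years later (or differs when a century non-leap intervenes).
Leap-day weekdays: 2276:Tue 2280:Sun 2284:Fri 2288:Wed 2292:Mon 2296:Sat 2304:Mon 2308:Sat 2312:Thu✓ 2316:Tue 2320:Sun 2324:Fri 2328:Wed 2332:Mon 2336:Sat 2340:Thu✓ 2344:Tue
Thursday: 2312, 2340 → 2.

2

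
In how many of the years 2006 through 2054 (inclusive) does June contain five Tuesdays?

June has 30 days; it has five Tuesdays when Tuesday falls among the first (month-length − 28) days — i.e. when June 1 is one of Tuesday/Monday.
June 1 by year: 2006:Thu 2007:Fri 2008:Sun 2009:Mon✓ 2010:Tue✓ 2011:Wed 2012:Fri 2013:Sat 2014:Sun 2015:Mon✓ 2016:Wed 2017:Thu 2018:Fri 2019:Sat 2020:Mon✓ …(19 more)… 2040:Fri 2041:Sat 2042:Sun 2043:Mon✓ 2044:Wed 2045:Thu 2046:Fri 2047:Sat 2048:Mon✓ 2049:Tue✓ 2050:Wed 2051:Thu 2052:Sat 2053:Sun 2054:Mon✓
Years with five Tuesdays: 2009, 2010, 2015, 2020, 2021, 2026, 2027, 2032, 2037, 2038, 2043, 2048, 2049, 2054 → 14.

14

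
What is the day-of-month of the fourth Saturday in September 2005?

24

September 1, 2005 is a Thursday, so the first Saturday is the 3rd.
The fourth Saturday is 3 + 21 = 24.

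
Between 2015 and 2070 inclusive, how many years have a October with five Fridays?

24

October has 31 days; it has five Fridays when Friday falls among the first (month-length − 28) days — i.e. when October 1 is one of Friday/Thursday/Wednesday.
October 1 by year: 2015:Thu✓ 2016:Sat 2017:Sun 2018:Mon 2019:Tue 2020:Thu✓ 2021:Fri✓ 2022:Sat 2023:Sun 2024:Tue 2025:Wed✓ 2026:Thu✓ 2027:Fri✓ 2028:Sun 2029:Mon …(26 more)… 2056:Sun 2057:Mon 2058:Tue 2059:Wed✓ 2060:Fri✓ 2061:Sat 2062:Sun 2063:Mon 2064:Wed✓ 2065:Thu✓ 2066:Fri✓ 2067:Sat 2068:Mon 2069:Tue 2070:Wed✓
Years with five Fridays: 2015, 2020, 2021, 2025, 2026, 2027, 2031, 2032, 2036, 2037, 2038, 2042, 2043, 2048, 2049, 2053, 2054, 2055, 2059, 2060, 2064, 2065, 2066, 2070 → 24.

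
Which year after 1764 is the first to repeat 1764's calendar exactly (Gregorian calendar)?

1792

Two years share a calendar iff Jan 1 falls on the same weekday and both are leap or both are common. 1764: Jan 1 is Sunday, leap year.
1765: Jan 1 Tuesday, common
1766: Jan 1 Wednesday, common
1767: Jan 1 Thursday, common
1768: Jan 1 Friday, leap
1769: Jan 1 Sunday, common
1770: Jan 1 Monday, common
1771: Jan 1 Tuesday, common
1772: Jan 1 Wednesday, leap
1773: Jan 1 Friday, common
1774: Jan 1 Saturday, common
1775: Jan 1 Sunday, common
1776: Jan 1 Monday, leap
1777: Jan 1 Wednesday, common
1778: Jan 1 Thursday, common
1779: Jan 1 Friday, common
1780: Jan 1 Saturday, leap
1781: Jan 1 Monday, common
1782: Jan 1 Tuesday, common
1783: Jan 1 Wednesday, common
1784: Jan 1 Thursday, leap
1785: Jan 1 Saturday, common
1786: Jan 1 Sunday, common
1787: Jan 1 Monday, common
1788: Jan 1 Tuesday, leap
1789: Jan 1 Thursday, common
1790: Jan 1 Friday, common
1791: Jan 1 Saturday, common
1792: Jan 1 Sunday, leap
1792 matches on both conditions.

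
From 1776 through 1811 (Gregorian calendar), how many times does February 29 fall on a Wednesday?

2

Leap years in 1776–1811: 8 of them.
Feb 29 weekday advances by 5 (mod 7) from one leap year to the next four years later (or differs when a century non-leap intervenes).
Leap-day weekdays: 1776:Thu 1780:Tue 1784:Sun 1788:Fri 1792:Wed✓ 1796:Mon 1804:Wed✓ 1808:Mon
Wednesday: 1792, 1804 → 2.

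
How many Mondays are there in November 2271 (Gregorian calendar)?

4

November 2271 has 30 days and begins on Wednesday.
The first Monday is November 6.
Mondays fall on 6, 13, 20, 27 — that's 4.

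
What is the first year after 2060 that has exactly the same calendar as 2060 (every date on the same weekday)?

Two years share a calendar iff Jan 1 falls on the same weekday and both are leap or both are common. 2060: Jan 1 is Thursday, leap year.
2061: Jan 1 Saturday, common
2062: Jan 1 Sunday, common
2063: Jan 1 Monday, common
2064: Jan 1 Tuesday, leap
2065: Jan 1 Thursday, common
2066: Jan 1 Friday, common
2067: Jan 1 Saturday, common
2068: Jan 1 Sunday, leap
2069: Jan 1 Tuesday, common
2070: Jan 1 Wednesday, common
2071: Jan 1 Thursday, common
2072: Jan 1 Friday, leap
2073: Jan 1 Sunday, common
2074: Jan 1 Monday, common
2075: Jan 1 Tuesday, common
2076: Jan 1 Wednesday, leap
2077: Jan 1 Friday, common
2078: Jan 1 Saturday, common
2079: Jan 1 Sunday, common
2080: Jan 1 Monday, leap
2081: Jan 1 Wednesday, common
2082: Jan 1 Thursday, common
2083: Jan 1 Friday, common
2084: Jan 1 Saturday, leap
2085: Jan 1 Monday, common
2086: Jan 1 Tuesday, common
2087: Jan 1 Wednesday, common
2088: Jan 1 Thursday, leap
2088 matches on both conditions.

2088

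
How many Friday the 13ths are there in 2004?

2

Check the 13th of each month of 2004: Jan 13: Tue, Feb 13: Fri, Mar 13: Sat, Apr 13: Tue, May 13: Thu, Jun 13: Sun, Jul 13: Tue, Aug 13: Fri, Sep 13: Mon, Oct 13: Wed, Nov 13: Sat, Dec 13: Mon.
Friday occurs in February, August — 2 months.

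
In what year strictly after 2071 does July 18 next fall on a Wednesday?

2074

From one year to the next, a fixed date's weekday advances by 1, or by 2 when a Feb 29 lies between the two dates.
2071: July 18 is Saturday.
2072: Monday (+2)
2073: Tuesday (+1)
2074: Wednesday (+1)
July 18 falls on a Wednesday in 2074.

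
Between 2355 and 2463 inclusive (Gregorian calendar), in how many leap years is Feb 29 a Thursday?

4

Leap years in 2355–2463: 27 of them.
Feb 29 weekday advances by 5 (mod 7) from one leap year to the next four years later (or differs when a century non-leap intervenes).
Leap-day weekdays: 2356:Wed 2360:Mon 2364:Sat 2368:Thu✓ 2372:Tue 2376:Sun 2380:Fri 2384:Wed 2388:Mon 2392:Sat 2396:Thu✓ 2400:Tue 2404:Sun 2408:Fri 2412:Wed 2416:Mon 2420:Sat 2424:Thu✓ 2428:Tue 2432:Sun 2436:Fri 2440:Wed 2444:Mon 2448:Sat 2452:Thu✓ 2456:Tue 2460:Sun
Thursday: 2368, 2396, 2424, 2452 → 4.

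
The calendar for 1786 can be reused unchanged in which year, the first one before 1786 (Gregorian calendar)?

Two years share a calendar iff Jan 1 falls on the same weekday and both are leap or both are common. 1786: Jan 1 is Sunday, common year.
1785: Jan 1 Saturday, common
1784: Jan 1 Thursday, leap
1783: Jan 1 Wednesday, common
1782: Jan 1 Tuesday, common
1781: Jan 1 Monday, common
1780: Jan 1 Saturday, leap
1779: Jan 1 Friday, common
1778: Jan 1 Thursday, common
1777: Jan 1 Wednesday, common
1776: Jan 1 Monday, leap
1775: Jan 1 Sunday, common
1775 matches on both conditions.

1775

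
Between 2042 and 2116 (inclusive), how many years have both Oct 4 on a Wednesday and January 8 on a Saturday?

Check each year's weekday for Oct 4 and January 8:
  2042: Sat/Wed  2043: Sun/Thu  2044: Tue/Fri  2045: Wed/Sun  2046: Thu/Mon  2047: Fri/Tue  2048: Sun/Wed  2049: Mon/Fri  2050: Tue/Sat  2051: Wed/Sun  2052: Fri/Mon  2053: Sat/Wed  2054: Sun/Thu  2055: Mon/Fri  …(47 more)…  2103: Thu/Mon  2104: Sat/Tue  2105: Sun/Thu  2106: Mon/Fri  2107: Tue/Sat  2108: Thu/Sun  2109: Fri/Tue  2110: Sat/Wed  2111: Sun/Thu  2112: Tue/Fri  2113: Wed/Sun  2114: Thu/Mon  2115: Fri/Tue  2116: Sun/Wed
Both conditions hold in: 2056, 2084 — 2.

2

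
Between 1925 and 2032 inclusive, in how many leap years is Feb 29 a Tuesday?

4

Leap years in 1925–2032: 27 of them.
Feb 29 weekday advances by 5 (mod 7) from one leap year to the next four years later (or differs when a century non-leap intervenes).
Leap-day weekdays: 1928:Wed 1932:Mon 1936:Sat 1940:Thu 1944:Tue✓ 1948:Sun 1952:Fri 1956:Wed 1960:Mon 1964:Sat 1968:Thu 1972:Tue✓ 1976:Sun 1980:Fri 1984:Wed 1988:Mon 1992:Sat 1996:Thu 2000:Tue✓ 2004:Sun 2008:Fri 2012:Wed 2016:Mon 2020:Sat 2024:Thu 2028:Tue✓ 2032:Sun
Tuesday: 1944, 1972, 2000, 2028 → 4.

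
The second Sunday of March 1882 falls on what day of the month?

March 1, 1882 is a Wednesday, so the first Sunday is the 5th.
The second Sunday is 5 + 7 = 12.

12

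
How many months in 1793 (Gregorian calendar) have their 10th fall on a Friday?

Check the 10th of each month of 1793: Jan 10: Thu, Feb 10: Sun, Mar 10: Sun, Apr 10: Wed, May 10: Fri, Jun 10: Mon, Jul 10: Wed, Aug 10: Sat, Sep 10: Tue, Oct 10: Thu, Nov 10: Sun, Dec 10: Tue.
Friday occurs in May — 1 month.

1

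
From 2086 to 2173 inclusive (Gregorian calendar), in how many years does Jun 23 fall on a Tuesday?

13

Track Jun 23's weekday year by year (advancing +1, or +2 across a Feb 29):
  2086: Sun  2087: Mon (+1)  2088: Wed (+2)  2089: Thu (+1)  2090: Fri (+1)
  2091: Sat (+1)  2092: Mon (+2)  2093: Tue (+1) ✓  2094: Wed (+1)  2095: Thu (+1)
  2096: Sat (+2)  2097: Sun (+1)  2098: Mon (+1)  2099: Tue (+1) ✓  … (60 more years) …
  2160: Mon (+2)  2161: Tue (+1) ✓  2162: Wed (+1)  2163: Thu (+1)  2164: Sat (+2)
  2165: Sun (+1)  2166: Mon (+1)  2167: Tue (+1) ✓  2168: Thu (+2)  2169: Fri (+1)
  2170: Sat (+1)  2171: Sun (+1)  2172: Tue (+2) ✓  2173: Wed (+1)
Tuesday years: 2093, 2099, 2105, 2111, 2116, 2122, 2133, 2139, 2144, 2150, 2161, 2167, 2172 — 13 in total.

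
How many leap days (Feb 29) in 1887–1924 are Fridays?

1

Leap years in 1887–1924: 9 of them.
Feb 29 weekday advances by 5 (mod 7) from one leap year to the next four years later (or differs when a century non-leap intervenes).
Leap-day weekdays: 1888:Wed 1892:Mon 1896:Sat 1904:Mon 1908:Sat 1912:Thu 1916:Tue 1920:Sun 1924:Fri✓
Friday: 1924 → 1.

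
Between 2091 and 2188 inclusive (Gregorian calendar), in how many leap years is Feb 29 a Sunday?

3

Leap years in 2091–2188: 24 of them.
Feb 29 weekday advances by 5 (mod 7) from one leap year to the next four years later (or differs when a century non-leap intervenes).
Leap-day weekdays: 2092:Fri 2096:Wed 2104:Fri 2108:Wed 2112:Mon 2116:Sat 2120:Thu 2124:Tue 2128:Sun✓ 2132:Fri 2136:Wed 2140:Mon 2144:Sat 2148:Thu 2152:Tue 2156:Sun✓ 2160:Fri 2164:Wed 2168:Mon 2172:Sat 2176:Thu 2180:Tue 2184:Sun✓ 2188:Fri
Sunday: 2128, 2156, 2184 → 3.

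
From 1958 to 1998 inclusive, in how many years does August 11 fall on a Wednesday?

Track August 11's weekday year by year (advancing +1, or +2 across a Feb 29):
  1958: Mon  1959: Tue (+1)  1960: Thu (+2)  1961: Fri (+1)  1962: Sat (+1)
  1963: Sun (+1)  1964: Tue (+2)  1965: Wed (+1) ✓  1966: Thu (+1)  1967: Fri (+1)
  1968: Sun (+2)  1969: Mon (+1)  1970: Tue (+1)  1971: Wed (+1) ✓  … (13 more years) …
  1985: Sun (+1)  1986: Mon (+1)  1987: Tue (+1)  1988: Thu (+2)  1989: Fri (+1)
  1990: Sat (+1)  1991: Sun (+1)  1992: Tue (+2)  1993: Wed (+1) ✓  1994: Thu (+1)
  1995: Fri (+1)  1996: Sun (+2)  1997: Mon (+1)  1998: Tue (+1)
Wednesday years: 1965, 1971, 1976, 1982, 1993 — 5 in total.

5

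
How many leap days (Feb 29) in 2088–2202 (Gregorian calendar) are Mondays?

4

Leap years in 2088–2202: 27 of them.
Feb 29 weekday advances by 5 (mod 7) from one leap year to the next four years later (or differs when a century non-leap intervenes).
Leap-day weekdays: 2088:Sun 2092:Fri 2096:Wed 2104:Fri 2108:Wed 2112:Mon✓ 2116:Sat 2120:Thu 2124:Tue 2128:Sun 2132:Fri 2136:Wed 2140:Mon✓ 2144:Sat 2148:Thu 2152:Tue 2156:Sun 2160:Fri 2164:Wed 2168:Mon✓ 2172:Sat 2176:Thu 2180:Tue 2184:Sun 2188:Fri 2192:Wed 2196:Mon✓
Monday: 2112, 2140, 2168, 2196 → 4.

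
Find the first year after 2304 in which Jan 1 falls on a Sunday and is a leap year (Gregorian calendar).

2328

Jan 1 advances by 2 weekdays after a leap year and by 1 after a common year.
2304: Jan 1 is Friday (leap).
2305: Sunday
2306: Monday
2307: Tuesday
2308: Wednesday (leap)
2309: Friday
2310: Saturday
2311: Sunday
2312: Monday (leap)
2313: Wednesday
2314: Thursday
2315: Friday
2316: Saturday (leap)
2317: Monday
2318: Tuesday
2319: Wednesday
2320: Thursday (leap)
2321: Saturday
2322: Sunday
2323: Monday
2324: Tuesday (leap)
2325: Thursday
2326: Friday
2327: Saturday
2328: Sunday (leap)
2328 begins on a Sunday and is a leap year.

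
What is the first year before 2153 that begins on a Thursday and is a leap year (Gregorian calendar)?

Jan 1 advances by 2 weekdays after a leap year and by 1 after a common year.
2153: Jan 1 is Monday.
2152: Saturday (leap)
2151: Friday
2150: Thursday
2149: Wednesday
2148: Monday (leap)
2147: Sunday
2146: Saturday
2145: Friday
2144: Wednesday (leap)
2143: Tuesday
2142: Monday
2141: Sunday
2140: Friday (leap)
2139: Thursday
2138: Wednesday
2137: Tuesday
2136: Sunday (leap)
2135: Saturday
2134: Friday
2133: Thursday
2132: Tuesday (leap)
2131: Monday
2130: Sunday
2129: Saturday
2128: Thursday (leap)
2128 begins on a Thursday and is a leap year.

2128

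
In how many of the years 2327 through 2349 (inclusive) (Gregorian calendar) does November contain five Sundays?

6

November has 30 days; it has five Sundays when Sunday falls among the first (month-length − 28) days — i.e. when November 1 is one of Sunday/Saturday.
November 1 by year: 2327:Tue 2328:Thu 2329:Fri 2330:Sat✓ 2331:Sun✓ 2332:Tue 2333:Wed 2334:Thu 2335:Fri 2336:Sun✓ 2337:Mon 2338:Tue 2339:Wed 2340:Fri 2341:Sat✓ 2342:Sun✓ 2343:Mon 2344:Wed 2345:Thu 2346:Fri 2347:Sat✓ 2348:Mon 2349:Tue
Years with five Sundays: 2330, 2331, 2336, 2341, 2342, 2347 → 6.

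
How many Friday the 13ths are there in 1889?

Check the 13th of each month of 1889: Jan 13: Sun, Feb 13: Wed, Mar 13: Wed, Apr 13: Sat, May 13: Mon, Jun 13: Thu, Jul 13: Sat, Aug 13: Tue, Sep 13: Fri, Oct 13: Sun, Nov 13: Wed, Dec 13: Fri.
Friday occurs in September, December — 2 months.

2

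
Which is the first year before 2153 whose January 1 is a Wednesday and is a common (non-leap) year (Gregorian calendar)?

2149

Jan 1 advances by 2 weekdays after a leap year and by 1 after a common year.
2153: Jan 1 is Monday.
2152: Saturday (leap)
2151: Friday
2150: Thursday
2149: Wednesday
2149 begins on a Wednesday and is a common year.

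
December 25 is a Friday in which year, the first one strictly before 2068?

From one year to the next, a fixed date's weekday advances by 1, or by 2 when a Feb 29 lies between the two dates.
2068: December 25 is Tuesday.
2067: Sunday (−2)
2066: Saturday (−1)
2065: Friday (−1)
December 25 falls on a Friday in 2065.

2065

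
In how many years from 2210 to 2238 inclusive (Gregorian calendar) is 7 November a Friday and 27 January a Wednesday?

Check each year's weekday for 7 November and 27 January:
  2210: Wed/Sat  2211: Thu/Sun  2212: Sat/Mon  2213: Sun/Wed  2214: Mon/Thu  2215: Tue/Fri  2216: Thu/Sat  2217: Fri/Mon  2218: Sat/Tue  2219: Sun/Wed  2220: Tue/Thu  2221: Wed/Sat  2222: Thu/Sun  2223: Fri/Mon  2224: Sun/Tue  2225: Mon/Thu  2226: Tue/Fri  2227: Wed/Sat  2228: Fri/Sun  2229: Sat/Tue  2230: Sun/Wed  2231: Mon/Thu  2232: Wed/Fri  2233: Thu/Sun  2234: Fri/Mon  2235: Sat/Tue  2236: Mon/Wed  2237: Tue/Fri  2238: Wed/Sat
Both conditions hold in: no year — 0.

0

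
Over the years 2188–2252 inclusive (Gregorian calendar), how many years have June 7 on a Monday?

Track June 7's weekday year by year (advancing +1, or +2 across a Feb 29):
  2188: Sat  2189: Sun (+1)  2190: Mon (+1) ✓  2191: Tue (+1)  2192: Thu (+2)
  2193: Fri (+1)  2194: Sat (+1)  2195: Sun (+1)  2196: Tue (+2)  2197: Wed (+1)
  2198: Thu (+1)  2199: Fri (+1)  2200: Sat (+1)  2201: Sun (+1)  … (37 more years) …
  2239: Fri (+1)  2240: Sun (+2)  2241: Mon (+1) ✓  2242: Tue (+1)  2243: Wed (+1)
  2244: Fri (+2)  2245: Sat (+1)  2246: Sun (+1)  2247: Mon (+1) ✓  2248: Wed (+2)
  2249: Thu (+1)  2250: Fri (+1)  2251: Sat (+1)  2252: Mon (+2) ✓
Monday years: 2190, 2202, 2213, 2219, 2224, 2230, 2241, 2247, 2252 — 9 in total.

9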